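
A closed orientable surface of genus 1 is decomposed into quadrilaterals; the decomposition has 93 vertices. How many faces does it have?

χ = 2 − 2·1 = 0, and every face is a square so 4F = 2E.
V − E + F = 0 with E = 4F/2 gives 93 − (4/2 − 1)·F = 0, so F = 93 and E = 186.

93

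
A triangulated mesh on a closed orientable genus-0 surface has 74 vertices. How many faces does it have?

144

χ = 2 − 2·0 = 2, and every face is a triangle so 3F = 2E.
V − E + F = 2 with E = 3F/2 gives 74 − (3/2 − 1)·F = 2, so F = 144 and E = 216.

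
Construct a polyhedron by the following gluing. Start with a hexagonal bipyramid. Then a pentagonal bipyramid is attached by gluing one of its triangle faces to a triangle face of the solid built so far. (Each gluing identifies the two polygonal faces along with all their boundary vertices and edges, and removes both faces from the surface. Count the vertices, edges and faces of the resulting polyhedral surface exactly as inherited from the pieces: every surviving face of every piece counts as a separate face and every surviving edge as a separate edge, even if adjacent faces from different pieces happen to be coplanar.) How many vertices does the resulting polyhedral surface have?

12

A hexagonal bipyramid: V=8, E=18, F=12.
Attach a pentagonal bipyramid (V=7, E=15, F=10) along a 3-gon: merge 3 vertices and 3 edges, delete both glued faces → V=12, E=30, F=20.
Check: V − E + F = 12 − 30 + 20 = 2.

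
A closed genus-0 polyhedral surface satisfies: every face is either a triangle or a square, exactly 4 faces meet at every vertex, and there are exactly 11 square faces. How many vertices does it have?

17

Let x be the number of triangles; then F = 11 + x.
Edge–face incidences: 2E = 4·11 + 3·x = 44 + 3x.
Every vertex has degree 4, so 4V = 2E.
Euler: V − E + F = 2 ⇒ (2E)/4 − E + (11 + x) = 2.
Multiply by 8: 2·(2E) − 4·(2E) + 8·(11 + x) = 16, i.e. 88 + 8x − 2·(44 + 3x) = 16.
Collecting terms: 2x = 16, so x = 8.
Then 2E = 44 + 3·8 = 68, so E = 34, V = 2E/4 = 17, F = 11 + 8 = 19.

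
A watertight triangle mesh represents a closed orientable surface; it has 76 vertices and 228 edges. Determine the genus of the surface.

Every face is a triangle and each edge borders two faces, so 3F = 2·228, giving F = 152.
χ = V − E + F = 76 − 228 + 152 = 0.
For a closed orientable surface χ = 2 − 2g, so g = (2 − (0))/2 = 1.

1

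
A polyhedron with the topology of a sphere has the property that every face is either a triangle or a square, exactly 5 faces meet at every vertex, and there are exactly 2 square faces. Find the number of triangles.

24

Let x be the number of triangles; then F = 2 + x.
Edge–face incidences: 2E = 4·2 + 3·x = 8 + 3x.
Every vertex has degree 5, so 5V = 2E.
Euler: V − E + F = 2 ⇒ (2E)/5 − E + (2 + x) = 2.
Multiply by 10: 2·(2E) − 5·(2E) + 10·(2 + x) = 20, i.e. 20 + 10x − 3·(8 + 3x) = 20.
Collecting terms: x − 4 = 20, so x = 24.
Then 2E = 8 + 3·24 = 80, so E = 40, V = 2E/5 = 16, F = 2 + 24 = 26.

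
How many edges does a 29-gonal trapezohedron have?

The n-trapezohedron (dual of the n-antiprism) has V = 2·29 + 2 = 60, E = 4·29 = 116, F = 2·29 = 58.

116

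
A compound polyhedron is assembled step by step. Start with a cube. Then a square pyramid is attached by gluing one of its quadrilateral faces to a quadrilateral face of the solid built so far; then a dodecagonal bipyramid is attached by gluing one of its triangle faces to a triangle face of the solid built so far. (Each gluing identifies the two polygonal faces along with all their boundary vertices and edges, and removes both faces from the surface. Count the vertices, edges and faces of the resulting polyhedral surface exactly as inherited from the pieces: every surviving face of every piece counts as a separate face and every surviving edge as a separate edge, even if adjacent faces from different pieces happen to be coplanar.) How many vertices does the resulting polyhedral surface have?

20

A cube: V=8, E=12, F=6.
Attach a square pyramid (V=5, E=8, F=5) along a 4-gon: merge 4 vertices and 4 edges, delete both glued faces → V=9, E=16, F=9.
Attach a dodecagonal bipyramid (V=14, E=36, F=24) along a 3-gon: merge 3 vertices and 3 edges, delete both glued faces → V=20, E=49, F=31.
Check: V − E + F = 20 − 49 + 31 = 2.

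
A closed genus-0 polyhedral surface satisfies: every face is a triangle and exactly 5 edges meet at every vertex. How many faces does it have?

Each face has 3 edges and each edge borders two faces, so 2E = 3F.
Each vertex has degree 5, so 5V = 2E and hence V = 3F/5.
Euler: V − E + F = 2 ⇒ (3F/5) − (3F/2) + F = 2.
Multiply by 10: (6 − 15 + 10)F = 20, i.e. 1F = 20.
So F = 20, E = 3·20/2 = 30, V = 3·20/5 = 12.

20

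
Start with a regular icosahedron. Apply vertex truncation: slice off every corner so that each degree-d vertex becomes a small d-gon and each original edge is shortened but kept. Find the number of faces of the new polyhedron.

The base solid has V = 12, E = 30, F = 20.
Truncation replaces each original edge-end by a new vertex, so V′ = 2E = 60.
Each original edge survives, and each old vertex of degree d contributes d new edges; summing degrees gives Σd = 2E, so E′ = E + 2E = 3E = 90.
Each original face survives and each original vertex becomes one new face: F′ = F + V = 32.

32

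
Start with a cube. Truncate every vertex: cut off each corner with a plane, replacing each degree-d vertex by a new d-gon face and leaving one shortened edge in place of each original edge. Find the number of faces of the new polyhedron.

The base solid has V = 8, E = 12, F = 6.
Truncation replaces each original edge-end by a new vertex, so V′ = 2E = 24.
Each original edge survives, and each old vertex of degree d contributes d new edges; summing degrees gives Σd = 2E, so E′ = E + 2E = 3E = 36.
Each original face survives and each original vertex becomes one new face: F′ = F + V = 14.

14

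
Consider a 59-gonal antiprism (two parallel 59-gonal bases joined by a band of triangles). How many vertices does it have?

An antiprism on an n-gon has two n-gon caps and 2n triangles: V = 2·59 = 118, E = 4·59 = 236, F = 2·59 + 2 = 120.

118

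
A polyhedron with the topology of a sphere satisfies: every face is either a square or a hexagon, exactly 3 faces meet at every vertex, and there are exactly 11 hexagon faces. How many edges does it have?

45

Let x be the number of squares; then F = 11 + x.
Edge–face incidences: 2E = 6·11 + 4·x = 66 + 4x.
Every vertex has degree 3, so 3V = 2E.
Euler: V − E + F = 2 ⇒ (2E)/3 − E + (11 + x) = 2.
Multiply by 6: 2·(2E) − 3·(2E) + 6·(11 + x) = 12, i.e. 66 + 6x − (66 + 4x) = 12.
Collecting terms: 2x = 12, so x = 6.
Then 2E = 66 + 4·6 = 90, so E = 45, V = 2E/3 = 30, F = 11 + 6 = 17.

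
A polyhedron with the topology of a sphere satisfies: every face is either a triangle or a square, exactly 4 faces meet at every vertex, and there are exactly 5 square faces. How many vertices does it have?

Let x be the number of triangles; then F = 5 + x.
Edge–face incidences: 2E = 4·5 + 3·x = 20 + 3x.
Every vertex has degree 4, so 4V = 2E.
Euler: V − E + F = 2 ⇒ (2E)/4 − E + (5 + x) = 2.
Multiply by 8: 2·(2E) − 4·(2E) + 8·(5 + x) = 16, i.e. 40 + 8x − 2·(20 + 3x) = 16.
Collecting terms: 2x = 16, so x = 8.
Then 2E = 20 + 3·8 = 44, so E = 22, V = 2E/4 = 11, F = 5 + 8 = 13.

11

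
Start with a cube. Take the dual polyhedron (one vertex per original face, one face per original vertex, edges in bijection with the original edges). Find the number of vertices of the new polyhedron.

The base solid has V = 8, E = 12, F = 6.
The dual swaps V and F and preserves E: V′ = F = 6, E′ = E = 12, F′ = V = 8.

6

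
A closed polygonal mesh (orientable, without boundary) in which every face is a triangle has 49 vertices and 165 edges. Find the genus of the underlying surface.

Every face is a triangle and each edge borders two faces, so 3F = 2·165, giving F = 110.
χ = V − E + F = 49 − 165 + 110 = -6.
For a closed orientable surface χ = 2 − 2g, so g = (2 − (-6))/2 = 4.

4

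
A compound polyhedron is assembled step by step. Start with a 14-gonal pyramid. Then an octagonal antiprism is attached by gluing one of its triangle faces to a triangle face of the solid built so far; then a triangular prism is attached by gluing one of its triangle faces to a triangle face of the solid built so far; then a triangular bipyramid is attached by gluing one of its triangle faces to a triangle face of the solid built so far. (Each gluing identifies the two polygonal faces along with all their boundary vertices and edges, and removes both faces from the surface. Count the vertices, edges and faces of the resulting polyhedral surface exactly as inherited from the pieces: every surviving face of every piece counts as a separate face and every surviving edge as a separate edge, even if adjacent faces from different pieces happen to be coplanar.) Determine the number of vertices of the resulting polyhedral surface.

33

A 14-gonal pyramid: V=15, E=28, F=15.
Attach an octagonal antiprism (V=16, E=32, F=18) along a 3-gon: merge 3 vertices and 3 edges, delete both glued faces → V=28, E=57, F=31.
Attach a triangular prism (V=6, E=9, F=5) along a 3-gon: merge 3 vertices and 3 edges, delete both glued faces → V=31, E=63, F=34.
Attach a triangular bipyramid (V=5, E=9, F=6) along a 3-gon: merge 3 vertices and 3 edges, delete both glued faces → V=33, E=69, F=38.
Check: V − E + F = 33 − 69 + 38 = 2.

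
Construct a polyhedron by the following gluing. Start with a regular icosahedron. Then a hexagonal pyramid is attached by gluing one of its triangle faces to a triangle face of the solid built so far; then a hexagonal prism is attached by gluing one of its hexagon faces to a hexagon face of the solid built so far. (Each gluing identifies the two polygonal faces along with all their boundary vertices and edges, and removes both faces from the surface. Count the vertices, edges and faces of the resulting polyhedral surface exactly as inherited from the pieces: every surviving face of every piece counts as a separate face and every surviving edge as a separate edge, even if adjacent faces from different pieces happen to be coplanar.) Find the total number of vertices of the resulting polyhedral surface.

22

A regular icosahedron: V=12, E=30, F=20.
Attach a hexagonal pyramid (V=7, E=12, F=7) along a 3-gon: merge 3 vertices and 3 edges, delete both glued faces → V=16, E=39, F=25.
Attach a hexagonal prism (V=12, E=18, F=8) along a 6-gon: merge 6 vertices and 6 edges, delete both glued faces → V=22, E=51, F=31.
Check: V − E + F = 22 − 51 + 31 = 2.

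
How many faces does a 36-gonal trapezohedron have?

72

The n-trapezohedron (dual of the n-antiprism) has V = 2·36 + 2 = 74, E = 4·36 = 144, F = 2·36 = 72.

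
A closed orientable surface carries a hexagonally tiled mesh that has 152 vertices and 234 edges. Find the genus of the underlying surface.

3

Every face is a hexagon and each edge borders two faces, so 6F = 2·234, giving F = 78.
χ = V − E + F = 152 − 234 + 78 = -4.
For a closed orientable surface χ = 2 − 2g, so g = (2 − (-4))/2 = 3.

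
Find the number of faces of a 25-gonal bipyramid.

A bipyramid over an n-gon has 2n triangular faces and n + 2 vertices: V = 25 + 2 = 27, E = 3·25 = 75, F = 2·25 = 50.

50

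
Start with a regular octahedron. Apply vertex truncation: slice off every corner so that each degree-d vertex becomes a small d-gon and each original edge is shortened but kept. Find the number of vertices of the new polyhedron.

24

The base solid has V = 6, E = 12, F = 8.
Truncation replaces each original edge-end by a new vertex, so V′ = 2E = 24.
Each original edge survives, and each old vertex of degree d contributes d new edges; summing degrees gives Σd = 2E, so E′ = E + 2E = 3E = 36.
Each original face survives and each original vertex becomes one new face: F′ = F + V = 14.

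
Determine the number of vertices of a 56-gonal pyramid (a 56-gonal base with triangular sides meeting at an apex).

A pyramid on an n-gon base has one n-gon and n triangles: V = 56 + 1 = 57, E = 2·56 = 112, F = 56 + 1 = 57.

57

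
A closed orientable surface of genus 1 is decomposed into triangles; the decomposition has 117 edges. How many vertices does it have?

39

χ = 2 − 2·1 = 0, and every face is a triangle so 3F = 2E.
F = 2E/3 = 78. Then V = 0 + E − F = 0 + 117 − 78 = 39.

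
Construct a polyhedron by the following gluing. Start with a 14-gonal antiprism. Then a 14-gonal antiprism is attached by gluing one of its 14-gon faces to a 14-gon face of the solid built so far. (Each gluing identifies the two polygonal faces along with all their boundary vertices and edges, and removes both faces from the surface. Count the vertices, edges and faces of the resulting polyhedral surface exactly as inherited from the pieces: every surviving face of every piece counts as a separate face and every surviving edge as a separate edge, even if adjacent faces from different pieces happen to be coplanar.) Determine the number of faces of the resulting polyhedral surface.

A 14-gonal antiprism: V=28, E=56, F=30.
Attach a 14-gonal antiprism (V=28, E=56, F=30) along a 14-gon: merge 14 vertices and 14 edges, delete both glued faces → V=42, E=98, F=58.
Check: V − E + F = 42 − 98 + 58 = 2.

58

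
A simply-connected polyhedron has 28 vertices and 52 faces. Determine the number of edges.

Here V − E + F = 2.
E = V + F − (2) = 28 + 52 − (2) = 78.

78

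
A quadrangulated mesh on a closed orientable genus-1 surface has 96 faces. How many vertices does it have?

96

χ = 2 − 2·1 = 0, and every face is a square so 4F = 2E.
E = 4·96/2 = 192. Then V = 0 + E − F = 0 + 192 − 96 = 96.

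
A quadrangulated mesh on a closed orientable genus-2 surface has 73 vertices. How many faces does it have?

75

χ = 2 − 2·2 = -2, and every face is a square so 4F = 2E.
V − E + F = -2 with E = 4F/2 gives 73 − (4/2 − 1)·F = -2, so F = 75 and E = 150.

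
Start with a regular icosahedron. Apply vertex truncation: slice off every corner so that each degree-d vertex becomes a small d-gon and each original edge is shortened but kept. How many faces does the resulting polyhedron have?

The base solid has V = 12, E = 30, F = 20.
Truncation replaces each original edge-end by a new vertex, so V′ = 2E = 60.
Each original edge survives, and each old vertex of degree d contributes d new edges; summing degrees gives Σd = 2E, so E′ = E + 2E = 3E = 90.
Each original face survives and each original vertex becomes one new face: F′ = F + V = 32.

32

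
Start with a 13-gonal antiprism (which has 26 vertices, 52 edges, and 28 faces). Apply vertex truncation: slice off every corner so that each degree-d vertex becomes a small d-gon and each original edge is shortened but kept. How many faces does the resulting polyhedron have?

Truncation replaces each original edge-end by a new vertex, so V′ = 2E = 104.
Each original edge survives, and each old vertex of degree d contributes d new edges; summing degrees gives Σd = 2E, so E′ = E + 2E = 3E = 156.
Each original face survives and each original vertex becomes one new face: F′ = F + V = 54.

54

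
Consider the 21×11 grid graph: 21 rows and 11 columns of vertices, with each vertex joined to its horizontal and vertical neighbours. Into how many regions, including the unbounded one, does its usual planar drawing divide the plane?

201

The grid has V = 21·11 = 231 vertices and E = 21·10 + 11·20 = 430 edges.
F = 2 − V + E = 2 − 231 + 430 = 201.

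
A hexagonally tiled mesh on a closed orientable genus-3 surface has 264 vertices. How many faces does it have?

χ = 2 − 2·3 = -4, and every face is a hexagon so 6F = 2E.
V − E + F = -4 with E = 6F/2 gives 264 − (6/2 − 1)·F = -4, so F = 134 and E = 402.

134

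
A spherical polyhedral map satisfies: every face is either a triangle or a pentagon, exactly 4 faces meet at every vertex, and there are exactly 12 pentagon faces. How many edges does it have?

Let x be the number of triangles; then F = 12 + x.
Edge–face incidences: 2E = 5·12 + 3·x = 60 + 3x.
Every vertex has degree 4, so 4V = 2E.
Euler: V − E + F = 2 ⇒ (2E)/4 − E + (12 + x) = 2.
Multiply by 8: 2·(2E) − 4·(2E) + 8·(12 + x) = 16, i.e. 96 + 8x − 2·(60 + 3x) = 16.
Collecting terms: 2x − 24 = 16, so 2x = 40, so x = 20.
Then 2E = 60 + 3·20 = 120, so E = 60, V = 2E/4 = 30, F = 12 + 20 = 32.

60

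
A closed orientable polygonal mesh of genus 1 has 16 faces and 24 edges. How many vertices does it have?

8

For a closed orientable surface of genus 1, χ = 2 − 2·1 = 0.
V = 0 + E − F = 0 + 24 − 16 = 8.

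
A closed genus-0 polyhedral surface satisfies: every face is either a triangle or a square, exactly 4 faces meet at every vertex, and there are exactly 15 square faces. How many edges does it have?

42

Let x be the number of triangles; then F = 15 + x.
Edge–face incidences: 2E = 4·15 + 3·x = 60 + 3x.
Every vertex has degree 4, so 4V = 2E.
Euler: V − E + F = 2 ⇒ (2E)/4 − E + (15 + x) = 2.
Multiply by 8: 2·(2E) − 4·(2E) + 8·(15 + x) = 16, i.e. 120 + 8x − 2·(60 + 3x) = 16.
Collecting terms: 2x = 16, so x = 8.
Then 2E = 60 + 3·8 = 84, so E = 42, V = 2E/4 = 21, F = 15 + 8 = 23.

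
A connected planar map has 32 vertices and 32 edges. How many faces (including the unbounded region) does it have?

2

Euler's formula for a connected plane graph: V − E + F = 2, so F = 2 − 32 + 32 = 2.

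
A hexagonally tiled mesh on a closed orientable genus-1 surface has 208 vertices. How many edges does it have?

χ = 2 − 2·1 = 0, and every face is a hexagon so 6F = 2E.
V − E + F = 0 with E = 6F/2 gives 208 − (6/2 − 1)·F = 0, so F = 104 and E = 312.

312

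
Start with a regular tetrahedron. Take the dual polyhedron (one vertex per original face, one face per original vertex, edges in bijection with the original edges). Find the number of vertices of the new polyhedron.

The base solid has V = 4, E = 6, F = 4.
The dual swaps V and F and preserves E: V′ = F = 4, E′ = E = 6, F′ = V = 4.

4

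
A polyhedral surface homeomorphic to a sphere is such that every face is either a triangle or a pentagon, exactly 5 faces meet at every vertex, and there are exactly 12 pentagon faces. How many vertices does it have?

60

Let x be the number of triangles; then F = 12 + x.
Edge–face incidences: 2E = 5·12 + 3·x = 60 + 3x.
Every vertex has degree 5, so 5V = 2E.
Euler: V − E + F = 2 ⇒ (2E)/5 − E + (12 + x) = 2.
Multiply by 10: 2·(2E) − 5·(2E) + 10·(12 + x) = 20, i.e. 120 + 10x − 3·(60 + 3x) = 20.
Collecting terms: x − 60 = 20, so x = 80.
Then 2E = 60 + 3·80 = 300, so E = 150, V = 2E/5 = 60, F = 12 + 80 = 92.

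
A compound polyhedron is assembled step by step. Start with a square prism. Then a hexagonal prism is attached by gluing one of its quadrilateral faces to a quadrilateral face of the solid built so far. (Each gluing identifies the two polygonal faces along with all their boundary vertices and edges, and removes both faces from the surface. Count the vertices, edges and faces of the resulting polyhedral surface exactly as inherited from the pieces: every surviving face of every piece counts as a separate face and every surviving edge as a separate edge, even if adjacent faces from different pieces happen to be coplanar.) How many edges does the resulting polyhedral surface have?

A square prism: V=8, E=12, F=6.
Attach a hexagonal prism (V=12, E=18, F=8) along a 4-gon: merge 4 vertices and 4 edges, delete both glued faces → V=16, E=26, F=12.
Check: V − E + F = 16 − 26 + 12 = 2.

26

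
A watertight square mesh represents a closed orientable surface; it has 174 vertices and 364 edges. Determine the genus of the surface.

Every face is a square and each edge borders two faces, so 4F = 2·364, giving F = 182.
χ = V − E + F = 174 − 364 + 182 = -8.
For a closed orientable surface χ = 2 − 2g, so g = (2 − (-8))/2 = 5.

5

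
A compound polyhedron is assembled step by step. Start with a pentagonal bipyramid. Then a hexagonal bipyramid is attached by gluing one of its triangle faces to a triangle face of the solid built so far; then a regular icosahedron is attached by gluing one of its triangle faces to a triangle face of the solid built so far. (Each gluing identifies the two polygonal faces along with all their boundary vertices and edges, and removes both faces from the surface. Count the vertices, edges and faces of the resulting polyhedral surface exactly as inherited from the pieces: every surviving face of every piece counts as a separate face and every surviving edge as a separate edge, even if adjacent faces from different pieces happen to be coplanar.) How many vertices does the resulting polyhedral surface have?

21

A pentagonal bipyramid: V=7, E=15, F=10.
Attach a hexagonal bipyramid (V=8, E=18, F=12) along a 3-gon: merge 3 vertices and 3 edges, delete both glued faces → V=12, E=30, F=20.
Attach a regular icosahedron (V=12, E=30, F=20) along a 3-gon: merge 3 vertices and 3 edges, delete both glued faces → V=21, E=57, F=38.
Check: V − E + F = 21 − 57 + 38 = 2.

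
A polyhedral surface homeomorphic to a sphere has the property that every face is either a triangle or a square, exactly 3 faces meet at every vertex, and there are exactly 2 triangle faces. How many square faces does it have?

Let x be the number of squares; then F = 2 + x.
Edge–face incidences: 2E = 3·2 + 4·x = 6 + 4x.
Every vertex has degree 3, so 3V = 2E.
Euler: V − E + F = 2 ⇒ (2E)/3 − E + (2 + x) = 2.
Multiply by 6: 2·(2E) − 3·(2E) + 6·(2 + x) = 12, i.e. 12 + 6x − (6 + 4x) = 12.
Collecting terms: 2x + 6 = 12, so 2x = 6, so x = 3.
Then 2E = 6 + 4·3 = 18, so E = 9, V = 2E/3 = 6, F = 2 + 3 = 5.

3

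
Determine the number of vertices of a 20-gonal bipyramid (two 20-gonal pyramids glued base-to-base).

A bipyramid over an n-gon has 2n triangular faces and n + 2 vertices: V = 20 + 2 = 22, E = 3·20 = 60, F = 2·20 = 40.

22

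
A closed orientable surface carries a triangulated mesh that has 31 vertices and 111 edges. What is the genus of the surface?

Every face is a triangle and each edge borders two faces, so 3F = 2·111, giving F = 74.
χ = V − E + F = 31 − 111 + 74 = -6.
For a closed orientable surface χ = 2 − 2g, so g = (2 − (-6))/2 = 4.

4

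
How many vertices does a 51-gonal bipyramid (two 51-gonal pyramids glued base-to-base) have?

53

A bipyramid over an n-gon has 2n triangular faces and n + 2 vertices: V = 51 + 2 = 53, E = 3·51 = 153, F = 2·51 = 102.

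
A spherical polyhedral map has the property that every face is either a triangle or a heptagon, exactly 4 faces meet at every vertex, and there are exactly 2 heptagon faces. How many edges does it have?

28

Let x be the number of triangles; then F = 2 + x.
Edge–face incidences: 2E = 7·2 + 3·x = 14 + 3x.
Every vertex has degree 4, so 4V = 2E.
Euler: V − E + F = 2 ⇒ (2E)/4 − E + (2 + x) = 2.
Multiply by 8: 2·(2E) − 4·(2E) + 8·(2 + x) = 16, i.e. 16 + 8x − 2·(14 + 3x) = 16.
Collecting terms: 2x − 12 = 16, so 2x = 28, so x = 14.
Then 2E = 14 + 3·14 = 56, so E = 28, V = 2E/4 = 14, F = 2 + 14 = 16.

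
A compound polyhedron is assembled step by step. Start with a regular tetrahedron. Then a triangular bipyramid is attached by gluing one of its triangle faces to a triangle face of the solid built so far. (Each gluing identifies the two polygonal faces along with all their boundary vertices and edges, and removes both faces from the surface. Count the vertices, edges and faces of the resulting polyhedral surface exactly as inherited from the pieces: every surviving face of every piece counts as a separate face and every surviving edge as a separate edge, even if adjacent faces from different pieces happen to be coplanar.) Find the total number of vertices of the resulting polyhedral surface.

6

A regular tetrahedron: V=4, E=6, F=4.
Attach a triangular bipyramid (V=5, E=9, F=6) along a 3-gon: merge 3 vertices and 3 edges, delete both glued faces → V=6, E=12, F=8.
Check: V − E + F = 6 − 12 + 8 = 2.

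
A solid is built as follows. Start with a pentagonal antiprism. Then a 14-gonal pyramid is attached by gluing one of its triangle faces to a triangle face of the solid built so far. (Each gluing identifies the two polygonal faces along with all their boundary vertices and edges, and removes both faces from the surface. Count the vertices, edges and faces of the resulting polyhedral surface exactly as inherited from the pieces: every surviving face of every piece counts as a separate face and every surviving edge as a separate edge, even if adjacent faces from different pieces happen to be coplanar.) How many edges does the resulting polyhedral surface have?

A pentagonal antiprism: V=10, E=20, F=12.
Attach a 14-gonal pyramid (V=15, E=28, F=15) along a 3-gon: merge 3 vertices and 3 edges, delete both glued faces → V=22, E=45, F=25.
Check: V − E + F = 22 − 45 + 25 = 2.

45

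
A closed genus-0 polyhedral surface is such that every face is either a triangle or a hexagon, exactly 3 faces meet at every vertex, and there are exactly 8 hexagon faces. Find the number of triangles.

Let x be the number of triangles; then F = 8 + x.
Edge–face incidences: 2E = 6·8 + 3·x = 48 + 3x.
Every vertex has degree 3, so 3V = 2E.
Euler: V − E + F = 2 ⇒ (2E)/3 − E + (8 + x) = 2.
Multiply by 6: 2·(2E) − 3·(2E) + 6·(8 + x) = 12, i.e. 48 + 6x − (48 + 3x) = 12.
Collecting terms: 3x = 12, so x = 4.
Then 2E = 48 + 3·4 = 60, so E = 30, V = 2E/3 = 20, F = 8 + 4 = 12.

4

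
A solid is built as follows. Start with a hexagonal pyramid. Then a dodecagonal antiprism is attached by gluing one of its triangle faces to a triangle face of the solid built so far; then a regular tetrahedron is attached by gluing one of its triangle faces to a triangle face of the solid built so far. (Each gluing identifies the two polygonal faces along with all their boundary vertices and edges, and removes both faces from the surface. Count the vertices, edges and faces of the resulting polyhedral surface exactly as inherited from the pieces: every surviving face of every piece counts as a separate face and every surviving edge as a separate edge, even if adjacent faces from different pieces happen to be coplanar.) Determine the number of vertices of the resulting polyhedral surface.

29

A hexagonal pyramid: V=7, E=12, F=7.
Attach a dodecagonal antiprism (V=24, E=48, F=26) along a 3-gon: merge 3 vertices and 3 edges, delete both glued faces → V=28, E=57, F=31.
Attach a regular tetrahedron (V=4, E=6, F=4) along a 3-gon: merge 3 vertices and 3 edges, delete both glued faces → V=29, E=60, F=33.
Check: V − E + F = 29 − 60 + 33 = 2.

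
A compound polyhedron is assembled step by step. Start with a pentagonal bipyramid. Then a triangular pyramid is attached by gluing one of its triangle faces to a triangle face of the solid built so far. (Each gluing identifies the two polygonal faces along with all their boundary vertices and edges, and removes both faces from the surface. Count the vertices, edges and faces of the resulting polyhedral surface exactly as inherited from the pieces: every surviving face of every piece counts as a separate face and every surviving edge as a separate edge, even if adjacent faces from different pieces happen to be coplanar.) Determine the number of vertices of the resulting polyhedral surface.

A pentagonal bipyramid: V=7, E=15, F=10.
Attach a triangular pyramid (V=4, E=6, F=4) along a 3-gon: merge 3 vertices and 3 edges, delete both glued faces → V=8, E=18, F=12.
Check: V − E + F = 8 − 18 + 12 = 2.

8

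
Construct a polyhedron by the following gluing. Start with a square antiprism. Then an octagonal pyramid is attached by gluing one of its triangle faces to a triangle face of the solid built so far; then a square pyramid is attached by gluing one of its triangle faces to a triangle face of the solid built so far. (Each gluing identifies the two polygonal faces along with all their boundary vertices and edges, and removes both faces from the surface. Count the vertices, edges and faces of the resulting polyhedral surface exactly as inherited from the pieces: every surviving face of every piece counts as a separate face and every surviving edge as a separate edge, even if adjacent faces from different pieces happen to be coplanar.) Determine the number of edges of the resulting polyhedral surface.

34

A square antiprism: V=8, E=16, F=10.
Attach an octagonal pyramid (V=9, E=16, F=9) along a 3-gon: merge 3 vertices and 3 edges, delete both glued faces → V=14, E=29, F=17.
Attach a square pyramid (V=5, E=8, F=5) along a 3-gon: merge 3 vertices and 3 edges, delete both glued faces → V=16, E=34, F=20.
Check: V − E + F = 16 − 34 + 20 = 2.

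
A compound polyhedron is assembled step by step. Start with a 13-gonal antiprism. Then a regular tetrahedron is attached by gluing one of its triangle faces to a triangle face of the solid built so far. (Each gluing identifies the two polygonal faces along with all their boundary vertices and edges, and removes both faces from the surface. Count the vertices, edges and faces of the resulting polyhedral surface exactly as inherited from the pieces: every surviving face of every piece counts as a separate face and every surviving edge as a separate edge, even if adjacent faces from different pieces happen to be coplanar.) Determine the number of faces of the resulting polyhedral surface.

30

A 13-gonal antiprism: V=26, E=52, F=28.
Attach a regular tetrahedron (V=4, E=6, F=4) along a 3-gon: merge 3 vertices and 3 edges, delete both glued faces → V=27, E=55, F=30.
Check: V − E + F = 27 − 55 + 30 = 2.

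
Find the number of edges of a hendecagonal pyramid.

A pyramid on an n-gon base has one n-gon and n triangles: V = 11 + 1 = 12, E = 2·11 = 22, F = 11 + 1 = 12.

22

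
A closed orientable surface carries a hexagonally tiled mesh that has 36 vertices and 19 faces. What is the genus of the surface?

Every face is a hexagon, so 2E = 6·19 = 114, giving E = 57.
χ = V − E + F = 36 − 57 + 19 = -2.
For a closed orientable surface χ = 2 − 2g, so g = (2 − (-2))/2 = 2.

2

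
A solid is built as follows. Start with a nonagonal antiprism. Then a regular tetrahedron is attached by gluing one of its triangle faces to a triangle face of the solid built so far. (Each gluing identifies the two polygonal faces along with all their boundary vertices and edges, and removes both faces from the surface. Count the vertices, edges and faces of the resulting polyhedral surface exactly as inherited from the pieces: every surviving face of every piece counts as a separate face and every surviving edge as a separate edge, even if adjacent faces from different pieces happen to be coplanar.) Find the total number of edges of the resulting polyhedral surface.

39

A nonagonal antiprism: V=18, E=36, F=20.
Attach a regular tetrahedron (V=4, E=6, F=4) along a 3-gon: merge 3 vertices and 3 edges, delete both glued faces → V=19, E=39, F=22.
Check: V − E + F = 19 − 39 + 22 = 2.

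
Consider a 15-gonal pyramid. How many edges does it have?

30

A pyramid on an n-gon base has one n-gon and n triangles: V = 15 + 1 = 16, E = 2·15 = 30, F = 15 + 1 = 16.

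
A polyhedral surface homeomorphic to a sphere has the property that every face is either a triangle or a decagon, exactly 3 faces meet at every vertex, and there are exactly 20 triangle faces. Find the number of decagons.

12

Let x be the number of decagons; then F = 20 + x.
Edge–face incidences: 2E = 3·20 + 10·x = 60 + 10x.
Every vertex has degree 3, so 3V = 2E.
Euler: V − E + F = 2 ⇒ (2E)/3 − E + (20 + x) = 2.
Multiply by 6: 2·(2E) − 3·(2E) + 6·(20 + x) = 12, i.e. 120 + 6x − (60 + 10x) = 12.
Collecting terms: −4x + 60 = 12, so −4x = −48, so x = 12.
Then 2E = 60 + 10·12 = 180, so E = 90, V = 2E/3 = 60, F = 20 + 12 = 32.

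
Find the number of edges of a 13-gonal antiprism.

52

An antiprism on an n-gon has two n-gon caps and 2n triangles: V = 2·13 = 26, E = 4·13 = 52, F = 2·13 + 2 = 28.
Check: V − E + F = 26 − 52 + 28 = 2.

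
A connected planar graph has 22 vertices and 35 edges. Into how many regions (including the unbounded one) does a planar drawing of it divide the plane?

Euler's formula for a connected plane graph: V − E + F = 2, so F = 2 − 22 + 35 = 15.

15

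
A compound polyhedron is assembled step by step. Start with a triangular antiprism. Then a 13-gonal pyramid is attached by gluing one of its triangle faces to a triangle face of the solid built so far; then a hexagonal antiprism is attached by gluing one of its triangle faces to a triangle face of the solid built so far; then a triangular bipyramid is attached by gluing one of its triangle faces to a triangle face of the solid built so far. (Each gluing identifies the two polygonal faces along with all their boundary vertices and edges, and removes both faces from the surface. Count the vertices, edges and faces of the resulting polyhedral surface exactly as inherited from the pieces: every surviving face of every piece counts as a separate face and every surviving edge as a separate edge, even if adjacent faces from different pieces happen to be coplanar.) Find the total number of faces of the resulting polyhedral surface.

A triangular antiprism: V=6, E=12, F=8.
Attach a 13-gonal pyramid (V=14, E=26, F=14) along a 3-gon: merge 3 vertices and 3 edges, delete both glued faces → V=17, E=35, F=20.
Attach a hexagonal antiprism (V=12, E=24, F=14) along a 3-gon: merge 3 vertices and 3 edges, delete both glued faces → V=26, E=56, F=32.
Attach a triangular bipyramid (V=5, E=9, F=6) along a 3-gon: merge 3 vertices and 3 edges, delete both glued faces → V=28, E=62, F=36.
Check: V − E + F = 28 − 62 + 36 = 2.

36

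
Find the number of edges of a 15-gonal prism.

A prism on an n-gon has two n-gon bases and n rectangular sides: V = 2·15 = 30, E = 3·15 = 45, F = 15 + 2 = 17.

45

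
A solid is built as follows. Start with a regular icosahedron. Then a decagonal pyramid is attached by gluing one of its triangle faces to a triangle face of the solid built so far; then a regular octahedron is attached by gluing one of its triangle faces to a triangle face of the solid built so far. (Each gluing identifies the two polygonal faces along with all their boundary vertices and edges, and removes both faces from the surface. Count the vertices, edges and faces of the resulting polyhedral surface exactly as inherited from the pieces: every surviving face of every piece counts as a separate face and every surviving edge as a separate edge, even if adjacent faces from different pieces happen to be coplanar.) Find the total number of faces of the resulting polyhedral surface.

A regular icosahedron: V=12, E=30, F=20.
Attach a decagonal pyramid (V=11, E=20, F=11) along a 3-gon: merge 3 vertices and 3 edges, delete both glued faces → V=20, E=47, F=29.
Attach a regular octahedron (V=6, E=12, F=8) along a 3-gon: merge 3 vertices and 3 edges, delete both glued faces → V=23, E=56, F=35.
Check: V − E + F = 23 − 56 + 35 = 2.

35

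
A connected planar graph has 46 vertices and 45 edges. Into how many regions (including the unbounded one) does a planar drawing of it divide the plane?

Euler's formula for a connected plane graph: V − E + F = 2, so F = 2 − 46 + 45 = 1.

1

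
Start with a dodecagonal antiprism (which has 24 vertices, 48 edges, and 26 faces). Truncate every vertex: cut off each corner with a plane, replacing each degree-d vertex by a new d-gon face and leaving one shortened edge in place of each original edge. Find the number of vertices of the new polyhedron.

Truncation replaces each original edge-end by a new vertex, so V′ = 2E = 96.
Each original edge survives, and each old vertex of degree d contributes d new edges; summing degrees gives Σd = 2E, so E′ = E + 2E = 3E = 144.
Each original face survives and each original vertex becomes one new face: F′ = F + V = 50.

96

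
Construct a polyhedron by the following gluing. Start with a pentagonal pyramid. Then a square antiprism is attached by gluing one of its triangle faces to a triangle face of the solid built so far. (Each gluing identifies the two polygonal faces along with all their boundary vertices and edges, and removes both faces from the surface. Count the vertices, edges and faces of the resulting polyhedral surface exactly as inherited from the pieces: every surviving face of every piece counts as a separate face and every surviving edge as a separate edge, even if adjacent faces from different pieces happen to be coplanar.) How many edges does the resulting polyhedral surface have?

A pentagonal pyramid: V=6, E=10, F=6.
Attach a square antiprism (V=8, E=16, F=10) along a 3-gon: merge 3 vertices and 3 edges, delete both glued faces → V=11, E=23, F=14.
Check: V − E + F = 11 − 23 + 14 = 2.

23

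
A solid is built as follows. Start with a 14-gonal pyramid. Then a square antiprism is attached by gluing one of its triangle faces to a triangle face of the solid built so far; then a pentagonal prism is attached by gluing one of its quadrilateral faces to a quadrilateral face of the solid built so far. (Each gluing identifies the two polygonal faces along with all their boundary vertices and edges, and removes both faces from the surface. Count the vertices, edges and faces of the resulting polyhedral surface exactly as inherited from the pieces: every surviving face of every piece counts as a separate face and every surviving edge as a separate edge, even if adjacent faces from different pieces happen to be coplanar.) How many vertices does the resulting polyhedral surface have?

26

A 14-gonal pyramid: V=15, E=28, F=15.
Attach a square antiprism (V=8, E=16, F=10) along a 3-gon: merge 3 vertices and 3 edges, delete both glued faces → V=20, E=41, F=23.
Attach a pentagonal prism (V=10, E=15, F=7) along a 4-gon: merge 4 vertices and 4 edges, delete both glued faces → V=26, E=52, F=28.
Check: V − E + F = 26 − 52 + 28 = 2.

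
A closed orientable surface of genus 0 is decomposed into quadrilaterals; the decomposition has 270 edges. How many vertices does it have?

χ = 2 − 2·0 = 2, and every face is a square so 4F = 2E.
F = 2E/4 = 135. Then V = 2 + E − F = 2 + 270 − 135 = 137.

137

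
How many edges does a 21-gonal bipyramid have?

63

A bipyramid over an n-gon has 2n triangular faces and n + 2 vertices: V = 21 + 2 = 23, E = 3·21 = 63, F = 2·21 = 42.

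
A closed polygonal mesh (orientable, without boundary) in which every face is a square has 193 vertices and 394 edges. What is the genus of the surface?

3

Every face is a square and each edge borders two faces, so 4F = 2·394, giving F = 197.
χ = V − E + F = 193 − 394 + 197 = -4.
For a closed orientable surface χ = 2 − 2g, so g = (2 − (-4))/2 = 3.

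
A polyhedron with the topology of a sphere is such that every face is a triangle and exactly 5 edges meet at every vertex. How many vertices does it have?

12

Each face has 3 edges and each edge borders two faces, so 2E = 3F.
Each vertex has degree 5, so 5V = 2E and hence V = 3F/5.
Euler: V − E + F = 2 ⇒ (3F/5) − (3F/2) + F = 2.
Multiply by 10: (6 − 15 + 10)F = 20, i.e. 1F = 20.
So F = 20, E = 3·20/2 = 30, V = 3·20/5 = 12.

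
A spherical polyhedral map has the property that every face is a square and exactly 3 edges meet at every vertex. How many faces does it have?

Each face has 4 edges and each edge borders two faces, so 2E = 4F.
Each vertex has degree 3, so 3V = 2E and hence V = 4F/3.
Euler: V − E + F = 2 ⇒ (4F/3) − (4F/2) + F = 2.
Multiply by 6: (8 − 12 + 6)F = 12, i.e. 2F = 12.
So F = 6, E = 4·6/2 = 12, V = 4·6/3 = 8.

6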